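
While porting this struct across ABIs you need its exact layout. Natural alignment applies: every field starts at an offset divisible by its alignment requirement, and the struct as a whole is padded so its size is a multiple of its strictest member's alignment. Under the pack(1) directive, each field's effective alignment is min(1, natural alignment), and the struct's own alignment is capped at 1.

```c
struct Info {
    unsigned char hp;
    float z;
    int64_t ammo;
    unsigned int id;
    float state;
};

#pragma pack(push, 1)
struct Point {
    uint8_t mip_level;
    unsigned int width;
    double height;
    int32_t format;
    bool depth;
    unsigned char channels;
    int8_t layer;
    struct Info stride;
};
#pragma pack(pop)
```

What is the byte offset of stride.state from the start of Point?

40

Info: 0..1  hp  (1B, 1-aligned); 1..4  -- padding (3B); 4..8  z  (4B, 4-aligned); 8..16  ammo  (8B, 8-aligned); 16..20  id  (4B, 4-aligned); 20..24  state  (4B, 4-aligned); sizeof = 24, alignof = 8
0..1  mip_level  (1B, 1-aligned)
1..5  width  (4B, 1-aligned)
5..13  height  (8B, 1-aligned)
13..17  format  (4B, 1-aligned)
17..18  depth  (1B, 1-aligned)
18..19  channels  (1B, 1-aligned)
19..20  layer  (1B, 1-aligned)
20..44  stride  (24B, 1-aligned)
within Info: state at 20
20 + 20 = 40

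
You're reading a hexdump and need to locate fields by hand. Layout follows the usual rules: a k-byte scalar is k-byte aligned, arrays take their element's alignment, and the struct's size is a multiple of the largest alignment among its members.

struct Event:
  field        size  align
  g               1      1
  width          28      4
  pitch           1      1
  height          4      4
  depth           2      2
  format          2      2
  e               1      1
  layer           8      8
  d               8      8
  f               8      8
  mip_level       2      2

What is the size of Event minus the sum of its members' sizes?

@0: g [1B, align 1] → 1
+3 pad (align 4)
@4: width [28B, align 4] → 32
@32: pitch [1B, align 1] → 33
+3 pad (align 4)
@36: height [4B, align 4] → 40
@40: depth [2B, align 2] → 42
@42: format [2B, align 2] → 44
@44: e [1B, align 1] → 45
+3 pad (align 8)
@48: layer [8B, align 8] → 56
@56: d [8B, align 8] → 64
@64: f [8B, align 8] → 72
@72: mip_level [2B, align 2] → 74
+6 tail pad (align 8)
size 80, align 8
data bytes 65, size 80 → padding 15

15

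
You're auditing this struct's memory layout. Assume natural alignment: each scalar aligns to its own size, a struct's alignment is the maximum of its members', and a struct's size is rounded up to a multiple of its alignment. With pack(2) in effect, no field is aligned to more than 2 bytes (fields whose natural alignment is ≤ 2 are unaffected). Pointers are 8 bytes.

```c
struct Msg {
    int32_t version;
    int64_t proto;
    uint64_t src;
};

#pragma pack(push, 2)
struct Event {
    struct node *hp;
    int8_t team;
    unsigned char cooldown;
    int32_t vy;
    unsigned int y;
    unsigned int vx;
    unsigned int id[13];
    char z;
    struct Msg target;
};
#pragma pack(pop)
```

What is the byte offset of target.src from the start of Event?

92

Msg: 0..4  version  (4B, 4-aligned); 4..8  -- padding (4B); 8..16  proto  (8B, 8-aligned); 16..24  src  (8B, 8-aligned); sizeof = 24, alignof = 8
0..8  hp  (8B, 2-aligned)
8..9  team  (1B, 1-aligned)
9..10  cooldown  (1B, 1-aligned)
10..14  vy  (4B, 2-aligned)
14..18  y  (4B, 2-aligned)
18..22  vx  (4B, 2-aligned)
22..74  id  (52B, 2-aligned)
74..75  z  (1B, 1-aligned)
75..76  -- padding (1B)
76..100  target  (24B, 2-aligned)
within Msg: src at 16
76 + 16 = 92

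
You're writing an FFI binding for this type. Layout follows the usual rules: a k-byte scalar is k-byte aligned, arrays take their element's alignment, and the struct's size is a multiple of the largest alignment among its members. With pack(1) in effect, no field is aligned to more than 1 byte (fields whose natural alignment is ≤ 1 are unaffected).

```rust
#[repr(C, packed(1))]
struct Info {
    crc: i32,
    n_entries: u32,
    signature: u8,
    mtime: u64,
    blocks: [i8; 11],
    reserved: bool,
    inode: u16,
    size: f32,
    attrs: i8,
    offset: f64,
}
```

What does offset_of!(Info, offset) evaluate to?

crc at 0 (size 4, align 1) → ends 4
n_entries at 4 (size 4, align 1) → ends 8
signature at 8 (size 1, align 1) → ends 9
mtime at 9 (size 8, align 1) → ends 17
blocks at 17 (size 11, align 1) → ends 28
reserved at 28 (size 1, align 1) → ends 29
inode at 29 (size 2, align 1) → ends 31
size at 31 (size 4, align 1) → ends 35
attrs at 35 (size 1, align 1) → ends 36
offset at 36 (size 8, align 1) → ends 44

36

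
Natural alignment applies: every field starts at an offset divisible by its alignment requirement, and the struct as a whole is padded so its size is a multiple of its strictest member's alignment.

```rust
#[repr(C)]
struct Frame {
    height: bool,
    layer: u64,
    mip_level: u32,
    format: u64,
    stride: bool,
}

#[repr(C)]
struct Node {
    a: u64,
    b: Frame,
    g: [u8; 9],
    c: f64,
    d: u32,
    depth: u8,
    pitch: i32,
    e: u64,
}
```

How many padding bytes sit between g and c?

7

Frame: height at 0 (size 1, align 1) → ends 1; pad 7 to align 8 for layer; layer at 8 (size 8, align 8) → ends 16; mip_level at 16 (size 4, align 4) → ends 20; pad 4 to align 8 for format; format at 24 (size 8, align 8) → ends 32; stride at 32 (size 1, align 1) → ends 33; tail pad 7 to reach multiple of 8; total 40 bytes, alignment 8
a at 0 (size 8, align 8) → ends 8
b at 8 (size 40, align 8) → ends 48
g at 48 (size 9, align 1) → ends 57
pad 7 to align 8 for c
c at 64 (size 8, align 8) → ends 72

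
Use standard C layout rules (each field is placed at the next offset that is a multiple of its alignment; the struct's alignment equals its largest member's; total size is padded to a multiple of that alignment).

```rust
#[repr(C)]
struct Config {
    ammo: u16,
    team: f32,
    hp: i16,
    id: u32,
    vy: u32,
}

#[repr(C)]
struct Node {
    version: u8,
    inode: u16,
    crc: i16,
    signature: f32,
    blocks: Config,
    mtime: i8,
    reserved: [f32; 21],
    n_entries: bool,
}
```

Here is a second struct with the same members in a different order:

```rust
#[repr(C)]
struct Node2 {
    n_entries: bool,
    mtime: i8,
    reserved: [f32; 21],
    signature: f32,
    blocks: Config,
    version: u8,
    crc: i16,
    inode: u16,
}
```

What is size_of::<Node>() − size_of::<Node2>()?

Config: 0..2  ammo  (2B, 2-aligned); 2..4  -- padding (2B); 4..8  team  (4B, 4-aligned); 8..10  hp  (2B, 2-aligned); 10..12  -- padding (2B); 12..16  id  (4B, 4-aligned); 16..20  vy  (4B, 4-aligned); sizeof = 20, alignof = 4
0..1  version  (1B, 1-aligned)
1..2  -- padding (1B)
2..4  inode  (2B, 2-aligned)
4..6  crc  (2B, 2-aligned)
6..8  -- padding (2B)
8..12  signature  (4B, 4-aligned)
12..32  blocks  (20B, 4-aligned)
32..33  mtime  (1B, 1-aligned)
33..36  -- padding (3B)
36..120  reserved  (84B, 4-aligned)
120..121  n_entries  (1B, 1-aligned)
121..124  -- tail padding (3B)
sizeof = 124, alignof = 4
— Node2 —
0..1  n_entries  (1B, 1-aligned)
1..2  mtime  (1B, 1-aligned)
2..4  -- padding (2B)
4..88  reserved  (84B, 4-aligned)
88..92  signature  (4B, 4-aligned)
92..112  blocks  (20B, 4-aligned)
112..113  version  (1B, 1-aligned)
113..114  -- padding (1B)
114..116  crc  (2B, 2-aligned)
116..118  inode  (2B, 2-aligned)
118..120  -- tail padding (2B)
sizeof = 120, alignof = 4
124 − 120 = 4

4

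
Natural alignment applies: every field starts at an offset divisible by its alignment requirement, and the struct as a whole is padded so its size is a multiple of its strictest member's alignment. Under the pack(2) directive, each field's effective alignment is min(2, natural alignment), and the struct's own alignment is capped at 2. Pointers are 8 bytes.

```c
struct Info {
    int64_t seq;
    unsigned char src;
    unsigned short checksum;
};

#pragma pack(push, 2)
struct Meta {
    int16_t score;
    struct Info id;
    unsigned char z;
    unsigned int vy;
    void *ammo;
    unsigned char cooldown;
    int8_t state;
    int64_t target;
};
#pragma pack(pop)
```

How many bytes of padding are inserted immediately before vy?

Info: seq at 0 (size 8, align 8) → ends 8; src at 8 (size 1, align 1) → ends 9; pad 1 to align 2 for checksum; checksum at 10 (size 2, align 2) → ends 12; tail pad 4 to reach multiple of 8; total 16 bytes, alignment 8
score at 0 (size 2, align 2) → ends 2
id at 2 (size 16, align 2) → ends 18
z at 18 (size 1, align 1) → ends 19
pad 1 to align 2 for vy
vy at 20 (size 4, align 2) → ends 24

1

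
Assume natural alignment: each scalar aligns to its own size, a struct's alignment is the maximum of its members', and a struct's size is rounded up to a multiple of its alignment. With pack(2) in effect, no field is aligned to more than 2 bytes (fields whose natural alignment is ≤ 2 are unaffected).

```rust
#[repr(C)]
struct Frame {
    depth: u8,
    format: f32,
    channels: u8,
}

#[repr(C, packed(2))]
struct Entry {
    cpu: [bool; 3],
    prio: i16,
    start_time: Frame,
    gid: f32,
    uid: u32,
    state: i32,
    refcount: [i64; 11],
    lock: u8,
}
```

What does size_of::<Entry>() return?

120 bytes

Frame: depth at 0 (size 1, align 1) → ends 1; pad 3 to align 4 for format; format at 4 (size 4, align 4) → ends 8; channels at 8 (size 1, align 1) → ends 9; tail pad 3 to reach multiple of 4; total 12 bytes, alignment 4
cpu at 0 (size 3, align 1) → ends 3
pad 1 to align 2 for prio
prio at 4 (size 2, align 2) → ends 6
start_time at 6 (size 12, align 2) → ends 18
gid at 18 (size 4, align 2) → ends 22
uid at 22 (size 4, align 2) → ends 26
state at 26 (size 4, align 2) → ends 30
refcount at 30 (size 88, align 2) → ends 118
lock at 118 (size 1, align 1) → ends 119
tail pad 1 to reach multiple of 2
total 120 bytes, alignment 2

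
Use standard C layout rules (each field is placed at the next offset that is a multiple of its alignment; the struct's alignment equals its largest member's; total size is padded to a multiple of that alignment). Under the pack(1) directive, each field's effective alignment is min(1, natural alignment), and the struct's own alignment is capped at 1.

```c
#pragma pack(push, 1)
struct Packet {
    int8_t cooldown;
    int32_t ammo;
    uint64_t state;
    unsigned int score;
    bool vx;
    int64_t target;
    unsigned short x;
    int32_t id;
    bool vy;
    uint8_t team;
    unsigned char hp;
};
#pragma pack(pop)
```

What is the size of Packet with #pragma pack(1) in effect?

35

@0: cooldown [1B, align 1] → 1
@1: ammo [4B, align 1] → 5
@5: state [8B, align 1] → 13
@13: score [4B, align 1] → 17
@17: vx [1B, align 1] → 18
@18: target [8B, align 1] → 26
@26: x [2B, align 1] → 28
@28: id [4B, align 1] → 32
@32: vy [1B, align 1] → 33
@33: team [1B, align 1] → 34
@34: hp [1B, align 1] → 35
size 35, align 1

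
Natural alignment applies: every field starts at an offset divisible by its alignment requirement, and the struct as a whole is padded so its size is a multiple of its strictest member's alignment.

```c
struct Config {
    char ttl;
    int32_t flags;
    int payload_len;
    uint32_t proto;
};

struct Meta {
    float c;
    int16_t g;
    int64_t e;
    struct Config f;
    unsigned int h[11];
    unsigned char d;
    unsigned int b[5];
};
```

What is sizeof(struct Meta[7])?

Config: 0..1  ttl  (1B, 1-aligned); 1..4  -- padding (3B); 4..8  flags  (4B, 4-aligned); 8..12  payload_len  (4B, 4-aligned); 12..16  proto  (4B, 4-aligned); sizeof = 16, alignof = 4
0..4  c  (4B, 4-aligned)
4..6  g  (2B, 2-aligned)
6..8  -- padding (2B)
8..16  e  (8B, 8-aligned)
16..32  f  (16B, 4-aligned)
32..76  h  (44B, 4-aligned)
76..77  d  (1B, 1-aligned)
77..80  -- padding (3B)
80..100  b  (20B, 4-aligned)
100..104  -- tail padding (4B)
sizeof = 104, alignof = 8
array of 7: 7 × 104 = 728

728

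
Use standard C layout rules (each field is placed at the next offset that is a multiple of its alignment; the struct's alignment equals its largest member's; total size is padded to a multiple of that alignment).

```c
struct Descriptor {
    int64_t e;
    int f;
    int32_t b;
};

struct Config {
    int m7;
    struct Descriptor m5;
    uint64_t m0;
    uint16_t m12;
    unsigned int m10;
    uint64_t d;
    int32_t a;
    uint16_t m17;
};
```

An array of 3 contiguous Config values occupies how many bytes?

168

Descriptor: @0: e [8B, align 8] → 8; @8: f [4B, align 4] → 12; @12: b [4B, align 4] → 16; size 16, align 8
@0: m7 [4B, align 4] → 4
+4 pad (align 8)
@8: m5 [16B, align 8] → 24
@24: m0 [8B, align 8] → 32
@32: m12 [2B, align 2] → 34
+2 pad (align 4)
@36: m10 [4B, align 4] → 40
@40: d [8B, align 8] → 48
@48: a [4B, align 4] → 52
@52: m17 [2B, align 2] → 54
+2 tail pad (align 8)
size 56, align 8
array of 3: 3 × 56 = 168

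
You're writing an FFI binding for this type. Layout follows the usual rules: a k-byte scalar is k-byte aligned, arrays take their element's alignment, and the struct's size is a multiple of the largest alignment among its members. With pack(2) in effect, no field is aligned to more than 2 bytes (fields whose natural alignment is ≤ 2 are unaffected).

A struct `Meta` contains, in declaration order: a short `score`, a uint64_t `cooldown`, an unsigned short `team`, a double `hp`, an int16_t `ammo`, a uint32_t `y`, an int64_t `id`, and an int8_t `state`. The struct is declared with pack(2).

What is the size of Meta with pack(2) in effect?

36

score at 0 (size 2, align 2) → ends 2
cooldown at 2 (size 8, align 2) → ends 10
team at 10 (size 2, align 2) → ends 12
hp at 12 (size 8, align 2) → ends 20
ammo at 20 (size 2, align 2) → ends 22
y at 22 (size 4, align 2) → ends 26
id at 26 (size 8, align 2) → ends 34
state at 34 (size 1, align 1) → ends 35
tail pad 1 to reach multiple of 2
total 36 bytes, alignment 2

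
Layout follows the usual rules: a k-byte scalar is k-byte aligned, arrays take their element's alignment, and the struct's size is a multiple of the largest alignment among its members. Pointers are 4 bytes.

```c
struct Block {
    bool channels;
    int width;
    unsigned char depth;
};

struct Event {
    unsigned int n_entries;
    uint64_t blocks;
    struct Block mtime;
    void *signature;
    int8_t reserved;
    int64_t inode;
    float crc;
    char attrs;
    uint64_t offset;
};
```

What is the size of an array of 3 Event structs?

Block: channels at 0 (size 1, align 1) → ends 1; pad 3 to align 4 for width; width at 4 (size 4, align 4) → ends 8; depth at 8 (size 1, align 1) → ends 9; tail pad 3 to reach multiple of 4; total 12 bytes, alignment 4
n_entries at 0 (size 4, align 4) → ends 4
pad 4 to align 8 for blocks
blocks at 8 (size 8, align 8) → ends 16
mtime at 16 (size 12, align 4) → ends 28
signature at 28 (size 4, align 4) → ends 32
reserved at 32 (size 1, align 1) → ends 33
pad 7 to align 8 for inode
inode at 40 (size 8, align 8) → ends 48
crc at 48 (size 4, align 4) → ends 52
attrs at 52 (size 1, align 1) → ends 53
pad 3 to align 8 for offset
offset at 56 (size 8, align 8) → ends 64
total 64 bytes, alignment 8
array of 3: 3 × 64 = 192

192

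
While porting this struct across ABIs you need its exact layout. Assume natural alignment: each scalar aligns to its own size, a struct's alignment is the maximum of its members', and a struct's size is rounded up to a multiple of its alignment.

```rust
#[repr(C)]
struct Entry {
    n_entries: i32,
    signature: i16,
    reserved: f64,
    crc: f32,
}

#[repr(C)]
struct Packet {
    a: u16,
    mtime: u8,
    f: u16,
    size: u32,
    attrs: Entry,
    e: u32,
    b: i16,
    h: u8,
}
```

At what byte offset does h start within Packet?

46

Entry: 0..4  n_entries  (4B, 4-aligned); 4..6  signature  (2B, 2-aligned); 6..8  -- padding (2B); 8..16  reserved  (8B, 8-aligned); 16..20  crc  (4B, 4-aligned); 20..24  -- tail padding (4B); sizeof = 24, alignof = 8
0..2  a  (2B, 2-aligned)
2..3  mtime  (1B, 1-aligned)
3..4  -- padding (1B)
4..6  f  (2B, 2-aligned)
6..8  -- padding (2B)
8..12  size  (4B, 4-aligned)
12..16  -- padding (4B)
16..40  attrs  (24B, 8-aligned)
40..44  e  (4B, 4-aligned)
44..46  b  (2B, 2-aligned)
46..47  h  (1B, 1-aligned)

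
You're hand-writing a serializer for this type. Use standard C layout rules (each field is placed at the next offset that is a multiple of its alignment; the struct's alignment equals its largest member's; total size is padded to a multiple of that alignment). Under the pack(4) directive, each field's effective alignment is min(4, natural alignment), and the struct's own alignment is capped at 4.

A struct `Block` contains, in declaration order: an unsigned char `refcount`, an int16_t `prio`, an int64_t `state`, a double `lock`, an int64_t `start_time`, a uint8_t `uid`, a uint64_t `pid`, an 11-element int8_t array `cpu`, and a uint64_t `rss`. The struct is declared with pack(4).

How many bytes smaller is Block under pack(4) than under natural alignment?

natural layout:
  refcount at 0 (size 1, align 1) → ends 1
  pad 1 to align 2 for prio
  prio at 2 (size 2, align 2) → ends 4
  pad 4 to align 8 for state
  state at 8 (size 8, align 8) → ends 16
  lock at 16 (size 8, align 8) → ends 24
  start_time at 24 (size 8, align 8) → ends 32
  uid at 32 (size 1, align 1) → ends 33
  pad 7 to align 8 for pid
  pid at 40 (size 8, align 8) → ends 48
  cpu at 48 (size 11, align 1) → ends 59
  pad 5 to align 8 for rss
  rss at 64 (size 8, align 8) → ends 72
  total 72 bytes, alignment 8
packed(4) layout:
  refcount at 0 (size 1, align 1) → ends 1
  pad 1 to align 2 for prio
  prio at 2 (size 2, align 2) → ends 4
  state at 4 (size 8, align 4) → ends 12
  lock at 12 (size 8, align 4) → ends 20
  start_time at 20 (size 8, align 4) → ends 28
  uid at 28 (size 1, align 1) → ends 29
  pad 3 to align 4 for pid
  pid at 32 (size 8, align 4) → ends 40
  cpu at 40 (size 11, align 1) → ends 51
  pad 1 to align 4 for rss
  rss at 52 (size 8, align 4) → ends 60
  total 60 bytes, alignment 4
72 − 60 = 12

12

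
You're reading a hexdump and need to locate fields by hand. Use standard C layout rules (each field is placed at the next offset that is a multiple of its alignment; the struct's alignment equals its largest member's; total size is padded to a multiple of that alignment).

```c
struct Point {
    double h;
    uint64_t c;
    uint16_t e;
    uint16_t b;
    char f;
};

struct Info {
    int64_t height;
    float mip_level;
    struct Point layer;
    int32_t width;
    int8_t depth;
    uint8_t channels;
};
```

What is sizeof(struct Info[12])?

Point: @0: h [8B, align 8] → 8; @8: c [8B, align 8] → 16; @16: e [2B, align 2] → 18; @18: b [2B, align 2] → 20; @20: f [1B, align 1] → 21; +3 tail pad (align 8); size 24, align 8
@0: height [8B, align 8] → 8
@8: mip_level [4B, align 4] → 12
+4 pad (align 8)
@16: layer [24B, align 8] → 40
@40: width [4B, align 4] → 44
@44: depth [1B, align 1] → 45
@45: channels [1B, align 1] → 46
+2 tail pad (align 8)
size 48, align 8
array of 12: 12 × 48 = 576

576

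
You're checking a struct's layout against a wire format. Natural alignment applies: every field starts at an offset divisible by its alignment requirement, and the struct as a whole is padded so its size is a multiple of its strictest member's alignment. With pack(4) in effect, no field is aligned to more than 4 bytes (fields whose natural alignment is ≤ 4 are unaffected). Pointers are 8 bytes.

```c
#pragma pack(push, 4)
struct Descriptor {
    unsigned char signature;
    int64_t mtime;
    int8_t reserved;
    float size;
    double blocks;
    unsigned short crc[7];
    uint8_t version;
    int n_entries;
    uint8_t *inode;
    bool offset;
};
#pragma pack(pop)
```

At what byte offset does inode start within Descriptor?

48

0..1  signature  (1B, 1-aligned)
1..4  -- padding (3B)
4..12  mtime  (8B, 4-aligned)
12..13  reserved  (1B, 1-aligned)
13..16  -- padding (3B)
16..20  size  (4B, 4-aligned)
20..28  blocks  (8B, 4-aligned)
28..42  crc  (14B, 2-aligned)
42..43  version  (1B, 1-aligned)
43..44  -- padding (1B)
44..48  n_entries  (4B, 4-aligned)
48..56  inode  (8B, 4-aligned)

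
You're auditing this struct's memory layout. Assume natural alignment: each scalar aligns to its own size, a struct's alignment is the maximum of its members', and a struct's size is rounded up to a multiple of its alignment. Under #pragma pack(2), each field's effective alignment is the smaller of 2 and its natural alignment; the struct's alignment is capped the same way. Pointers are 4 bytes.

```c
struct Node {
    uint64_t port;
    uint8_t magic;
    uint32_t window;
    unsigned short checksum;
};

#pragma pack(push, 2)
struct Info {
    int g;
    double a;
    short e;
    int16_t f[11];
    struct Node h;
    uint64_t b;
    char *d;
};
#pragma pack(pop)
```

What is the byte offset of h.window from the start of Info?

Node: port at 0 (size 8, align 8) → ends 8; magic at 8 (size 1, align 1) → ends 9; pad 3 to align 4 for window; window at 12 (size 4, align 4) → ends 16; checksum at 16 (size 2, align 2) → ends 18; tail pad 6 to reach multiple of 8; total 24 bytes, alignment 8
g at 0 (size 4, align 2) → ends 4
a at 4 (size 8, align 2) → ends 12
e at 12 (size 2, align 2) → ends 14
f at 14 (size 22, align 2) → ends 36
h at 36 (size 24, align 2) → ends 60
within Node: window at 12
36 + 12 = 48

48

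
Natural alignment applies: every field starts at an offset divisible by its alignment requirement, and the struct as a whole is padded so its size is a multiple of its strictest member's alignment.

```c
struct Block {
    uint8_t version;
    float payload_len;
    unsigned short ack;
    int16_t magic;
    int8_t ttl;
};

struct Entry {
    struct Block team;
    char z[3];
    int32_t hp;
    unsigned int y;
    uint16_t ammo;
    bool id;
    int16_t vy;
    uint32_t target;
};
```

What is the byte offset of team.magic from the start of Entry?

Block: 0..1  version  (1B, 1-aligned); 1..4  -- padding (3B); 4..8  payload_len  (4B, 4-aligned); 8..10  ack  (2B, 2-aligned); 10..12  magic  (2B, 2-aligned); 12..13  ttl  (1B, 1-aligned); 13..16  -- tail padding (3B); sizeof = 16, alignof = 4
0..16  team  (16B, 4-aligned)
within Block: magic at 10
0 + 10 = 10

10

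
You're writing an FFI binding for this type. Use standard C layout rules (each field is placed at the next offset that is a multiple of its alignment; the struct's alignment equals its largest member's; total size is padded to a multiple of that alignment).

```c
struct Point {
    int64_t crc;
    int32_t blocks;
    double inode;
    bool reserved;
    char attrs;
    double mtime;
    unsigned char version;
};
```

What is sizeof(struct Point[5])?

crc at 0 (size 8, align 8) → ends 8
blocks at 8 (size 4, align 4) → ends 12
pad 4 to align 8 for inode
inode at 16 (size 8, align 8) → ends 24
reserved at 24 (size 1, align 1) → ends 25
attrs at 25 (size 1, align 1) → ends 26
pad 6 to align 8 for mtime
mtime at 32 (size 8, align 8) → ends 40
version at 40 (size 1, align 1) → ends 41
tail pad 7 to reach multiple of 8
total 48 bytes, alignment 8
array of 5: 5 × 48 = 240

240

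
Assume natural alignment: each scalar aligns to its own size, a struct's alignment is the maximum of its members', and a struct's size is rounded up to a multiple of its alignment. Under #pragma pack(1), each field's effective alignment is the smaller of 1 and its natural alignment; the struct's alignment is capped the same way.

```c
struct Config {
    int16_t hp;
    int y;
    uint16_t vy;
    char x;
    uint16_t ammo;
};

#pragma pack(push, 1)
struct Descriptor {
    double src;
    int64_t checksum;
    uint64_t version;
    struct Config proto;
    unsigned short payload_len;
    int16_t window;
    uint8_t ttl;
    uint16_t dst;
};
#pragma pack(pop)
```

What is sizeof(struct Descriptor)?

Config: hp at 0 (size 2, align 2) → ends 2; pad 2 to align 4 for y; y at 4 (size 4, align 4) → ends 8; vy at 8 (size 2, align 2) → ends 10; x at 10 (size 1, align 1) → ends 11; pad 1 to align 2 for ammo; ammo at 12 (size 2, align 2) → ends 14; tail pad 2 to reach multiple of 4; total 16 bytes, alignment 4
src at 0 (size 8, align 1) → ends 8
checksum at 8 (size 8, align 1) → ends 16
version at 16 (size 8, align 1) → ends 24
proto at 24 (size 16, align 1) → ends 40
payload_len at 40 (size 2, align 1) → ends 42
window at 42 (size 2, align 1) → ends 44
ttl at 44 (size 1, align 1) → ends 45
dst at 45 (size 2, align 1) → ends 47
total 47 bytes, alignment 1

47 bytes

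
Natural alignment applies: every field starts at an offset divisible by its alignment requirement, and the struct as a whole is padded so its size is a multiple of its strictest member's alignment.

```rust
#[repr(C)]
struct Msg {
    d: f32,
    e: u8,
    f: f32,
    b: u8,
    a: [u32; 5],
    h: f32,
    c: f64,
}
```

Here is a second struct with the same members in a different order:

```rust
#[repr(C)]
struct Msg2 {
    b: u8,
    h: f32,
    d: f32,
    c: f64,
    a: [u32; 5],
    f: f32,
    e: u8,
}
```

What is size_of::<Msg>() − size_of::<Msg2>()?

-8

d at 0 (size 4, align 4) → ends 4
e at 4 (size 1, align 1) → ends 5
pad 3 to align 4 for f
f at 8 (size 4, align 4) → ends 12
b at 12 (size 1, align 1) → ends 13
pad 3 to align 4 for a
a at 16 (size 20, align 4) → ends 36
h at 36 (size 4, align 4) → ends 40
c at 40 (size 8, align 8) → ends 48
total 48 bytes, alignment 8
— Msg2 —
b at 0 (size 1, align 1) → ends 1
pad 3 to align 4 for h
h at 4 (size 4, align 4) → ends 8
d at 8 (size 4, align 4) → ends 12
pad 4 to align 8 for c
c at 16 (size 8, align 8) → ends 24
a at 24 (size 20, align 4) → ends 44
f at 44 (size 4, align 4) → ends 48
e at 48 (size 1, align 1) → ends 49
tail pad 7 to reach multiple of 8
total 56 bytes, alignment 8
48 − 56 = -8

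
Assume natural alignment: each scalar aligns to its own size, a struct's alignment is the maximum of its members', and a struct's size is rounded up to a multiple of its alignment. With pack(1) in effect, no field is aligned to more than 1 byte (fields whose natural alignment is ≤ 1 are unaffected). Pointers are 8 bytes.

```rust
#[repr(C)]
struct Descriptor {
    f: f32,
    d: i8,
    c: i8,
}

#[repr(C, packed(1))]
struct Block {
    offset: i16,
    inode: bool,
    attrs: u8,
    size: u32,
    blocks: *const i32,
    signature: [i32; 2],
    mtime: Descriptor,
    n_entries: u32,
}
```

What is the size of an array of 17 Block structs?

612

Descriptor: @0: f [4B, align 4] → 4; @4: d [1B, align 1] → 5; @5: c [1B, align 1] → 6; +2 tail pad (align 4); size 8, align 4
@0: offset [2B, align 1] → 2
@2: inode [1B, align 1] → 3
@3: attrs [1B, align 1] → 4
@4: size [4B, align 1] → 8
@8: blocks [8B, align 1] → 16
@16: signature [8B, align 1] → 24
@24: mtime [8B, align 1] → 32
@32: n_entries [4B, align 1] → 36
size 36, align 1
array of 17: 17 × 36 = 612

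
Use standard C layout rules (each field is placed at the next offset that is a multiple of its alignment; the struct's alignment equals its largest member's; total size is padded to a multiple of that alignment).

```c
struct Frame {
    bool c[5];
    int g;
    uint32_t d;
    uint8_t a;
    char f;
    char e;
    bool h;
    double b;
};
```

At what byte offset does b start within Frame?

24

@0: c [5B, align 1] → 5
+3 pad (align 4)
@8: g [4B, align 4] → 12
@12: d [4B, align 4] → 16
@16: a [1B, align 1] → 17
@17: f [1B, align 1] → 18
@18: e [1B, align 1] → 19
@19: h [1B, align 1] → 20
+4 pad (align 8)
@24: b [8B, align 8] → 32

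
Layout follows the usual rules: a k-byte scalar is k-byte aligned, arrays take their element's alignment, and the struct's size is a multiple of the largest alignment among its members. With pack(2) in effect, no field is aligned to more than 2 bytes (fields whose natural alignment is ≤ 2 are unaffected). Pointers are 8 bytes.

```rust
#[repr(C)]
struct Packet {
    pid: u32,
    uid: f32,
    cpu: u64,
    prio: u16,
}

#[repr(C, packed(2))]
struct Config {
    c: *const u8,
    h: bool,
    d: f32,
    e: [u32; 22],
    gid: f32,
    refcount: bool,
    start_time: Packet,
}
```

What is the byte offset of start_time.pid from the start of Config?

Packet: 0..4  pid  (4B, 4-aligned); 4..8  uid  (4B, 4-aligned); 8..16  cpu  (8B, 8-aligned); 16..18  prio  (2B, 2-aligned); 18..24  -- tail padding (6B); sizeof = 24, alignof = 8
0..8  c  (8B, 2-aligned)
8..9  h  (1B, 1-aligned)
9..10  -- padding (1B)
10..14  d  (4B, 2-aligned)
14..102  e  (88B, 2-aligned)
102..106  gid  (4B, 2-aligned)
106..107  refcount  (1B, 1-aligned)
107..108  -- padding (1B)
108..132  start_time  (24B, 2-aligned)
within Packet: pid at 0
108 + 0 = 108

108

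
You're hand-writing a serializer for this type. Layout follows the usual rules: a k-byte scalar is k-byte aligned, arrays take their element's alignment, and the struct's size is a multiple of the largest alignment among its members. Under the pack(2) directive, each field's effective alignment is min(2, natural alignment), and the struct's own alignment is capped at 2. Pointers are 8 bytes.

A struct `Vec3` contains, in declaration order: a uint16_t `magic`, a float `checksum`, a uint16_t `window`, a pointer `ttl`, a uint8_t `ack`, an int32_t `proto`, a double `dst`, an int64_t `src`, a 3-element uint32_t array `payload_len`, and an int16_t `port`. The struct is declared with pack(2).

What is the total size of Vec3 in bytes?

52 bytes

magic at 0 (size 2, align 2) → ends 2
checksum at 2 (size 4, align 2) → ends 6
window at 6 (size 2, align 2) → ends 8
ttl at 8 (size 8, align 2) → ends 16
ack at 16 (size 1, align 1) → ends 17
pad 1 to align 2 for proto
proto at 18 (size 4, align 2) → ends 22
dst at 22 (size 8, align 2) → ends 30
src at 30 (size 8, align 2) → ends 38
payload_len at 38 (size 12, align 2) → ends 50
port at 50 (size 2, align 2) → ends 52
total 52 bytes, alignment 2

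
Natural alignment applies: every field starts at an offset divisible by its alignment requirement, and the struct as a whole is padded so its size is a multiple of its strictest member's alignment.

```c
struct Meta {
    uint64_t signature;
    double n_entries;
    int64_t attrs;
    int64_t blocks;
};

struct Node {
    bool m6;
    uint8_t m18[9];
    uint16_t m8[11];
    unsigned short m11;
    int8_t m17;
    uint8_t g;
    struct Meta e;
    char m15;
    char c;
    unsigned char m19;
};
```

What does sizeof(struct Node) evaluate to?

Meta: @0: signature [8B, align 8] → 8; @8: n_entries [8B, align 8] → 16; @16: attrs [8B, align 8] → 24; @24: blocks [8B, align 8] → 32; size 32, align 8
@0: m6 [1B, align 1] → 1
@1: m18 [9B, align 1] → 10
@10: m8 [22B, align 2] → 32
@32: m11 [2B, align 2] → 34
@34: m17 [1B, align 1] → 35
@35: g [1B, align 1] → 36
+4 pad (align 8)
@40: e [32B, align 8] → 72
@72: m15 [1B, align 1] → 73
@73: c [1B, align 1] → 74
@74: m19 [1B, align 1] → 75
+5 tail pad (align 8)
size 80, align 8

80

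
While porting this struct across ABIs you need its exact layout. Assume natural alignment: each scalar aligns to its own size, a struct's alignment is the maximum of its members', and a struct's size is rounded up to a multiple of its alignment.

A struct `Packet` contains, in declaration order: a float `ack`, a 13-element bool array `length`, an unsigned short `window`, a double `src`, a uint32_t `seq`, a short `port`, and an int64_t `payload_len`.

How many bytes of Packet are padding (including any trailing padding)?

7

@0: ack [4B, align 4] → 4
@4: length [13B, align 1] → 17
+1 pad (align 2)
@18: window [2B, align 2] → 20
+4 pad (align 8)
@24: src [8B, align 8] → 32
@32: seq [4B, align 4] → 36
@36: port [2B, align 2] → 38
+2 pad (align 8)
@40: payload_len [8B, align 8] → 48
size 48, align 8
data bytes 41, size 48 → padding 7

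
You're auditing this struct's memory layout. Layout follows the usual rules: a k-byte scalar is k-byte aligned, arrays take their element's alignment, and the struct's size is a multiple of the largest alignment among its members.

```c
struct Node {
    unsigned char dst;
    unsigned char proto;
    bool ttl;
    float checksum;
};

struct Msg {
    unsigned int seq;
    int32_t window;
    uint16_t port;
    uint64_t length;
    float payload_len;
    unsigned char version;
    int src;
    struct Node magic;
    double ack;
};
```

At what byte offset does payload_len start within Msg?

24

Node: @0: dst [1B, align 1] → 1; @1: proto [1B, align 1] → 2; @2: ttl [1B, align 1] → 3; +1 pad (align 4); @4: checksum [4B, align 4] → 8; size 8, align 4
@0: seq [4B, align 4] → 4
@4: window [4B, align 4] → 8
@8: port [2B, align 2] → 10
+6 pad (align 8)
@16: length [8B, align 8] → 24
@24: payload_len [4B, align 4] → 28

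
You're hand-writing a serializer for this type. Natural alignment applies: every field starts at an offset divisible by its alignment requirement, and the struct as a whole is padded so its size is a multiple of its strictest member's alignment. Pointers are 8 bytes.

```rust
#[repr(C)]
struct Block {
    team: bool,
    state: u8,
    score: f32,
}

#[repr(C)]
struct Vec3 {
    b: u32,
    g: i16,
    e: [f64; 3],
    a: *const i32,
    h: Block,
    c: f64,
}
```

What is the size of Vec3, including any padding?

Block: team at 0 (size 1, align 1) → ends 1; state at 1 (size 1, align 1) → ends 2; pad 2 to align 4 for score; score at 4 (size 4, align 4) → ends 8; total 8 bytes, alignment 4
b at 0 (size 4, align 4) → ends 4
g at 4 (size 2, align 2) → ends 6
pad 2 to align 8 for e
e at 8 (size 24, align 8) → ends 32
a at 32 (size 8, align 8) → ends 40
h at 40 (size 8, align 4) → ends 48
c at 48 (size 8, align 8) → ends 56
total 56 bytes, alignment 8

56 bytes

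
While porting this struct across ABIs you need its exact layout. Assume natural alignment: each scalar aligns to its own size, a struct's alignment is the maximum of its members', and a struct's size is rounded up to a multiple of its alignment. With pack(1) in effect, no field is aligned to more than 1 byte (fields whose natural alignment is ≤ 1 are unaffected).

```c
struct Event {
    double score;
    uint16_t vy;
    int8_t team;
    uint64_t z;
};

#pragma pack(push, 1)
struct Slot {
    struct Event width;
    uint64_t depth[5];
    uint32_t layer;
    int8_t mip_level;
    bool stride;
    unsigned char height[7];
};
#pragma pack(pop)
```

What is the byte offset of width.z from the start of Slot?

16

Event: 0..8  score  (8B, 8-aligned); 8..10  vy  (2B, 2-aligned); 10..11  team  (1B, 1-aligned); 11..16  -- padding (5B); 16..24  z  (8B, 8-aligned); sizeof = 24, alignof = 8
0..24  width  (24B, 1-aligned)
within Event: z at 16
0 + 16 = 16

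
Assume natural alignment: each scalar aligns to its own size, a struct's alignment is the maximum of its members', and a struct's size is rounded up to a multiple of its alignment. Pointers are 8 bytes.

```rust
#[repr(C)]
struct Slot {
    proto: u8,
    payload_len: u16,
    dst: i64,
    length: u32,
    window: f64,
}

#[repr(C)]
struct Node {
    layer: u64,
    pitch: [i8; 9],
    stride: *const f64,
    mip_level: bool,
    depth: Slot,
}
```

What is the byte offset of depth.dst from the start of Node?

48

Slot: proto at 0 (size 1, align 1) → ends 1; pad 1 to align 2 for payload_len; payload_len at 2 (size 2, align 2) → ends 4; pad 4 to align 8 for dst; dst at 8 (size 8, align 8) → ends 16; length at 16 (size 4, align 4) → ends 20; pad 4 to align 8 for window; window at 24 (size 8, align 8) → ends 32; total 32 bytes, alignment 8
layer at 0 (size 8, align 8) → ends 8
pitch at 8 (size 9, align 1) → ends 17
pad 7 to align 8 for stride
stride at 24 (size 8, align 8) → ends 32
mip_level at 32 (size 1, align 1) → ends 33
pad 7 to align 8 for depth
depth at 40 (size 32, align 8) → ends 72
within Slot: dst at 8
40 + 8 = 48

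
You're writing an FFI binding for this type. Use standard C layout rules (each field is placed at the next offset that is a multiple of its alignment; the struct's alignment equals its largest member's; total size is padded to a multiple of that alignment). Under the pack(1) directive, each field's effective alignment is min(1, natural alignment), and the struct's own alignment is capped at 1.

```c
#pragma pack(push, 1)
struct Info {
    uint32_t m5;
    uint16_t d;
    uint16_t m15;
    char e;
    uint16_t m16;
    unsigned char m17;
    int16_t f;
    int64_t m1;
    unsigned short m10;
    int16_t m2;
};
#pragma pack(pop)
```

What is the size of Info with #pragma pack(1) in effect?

26

@0: m5 [4B, align 1] → 4
@4: d [2B, align 1] → 6
@6: m15 [2B, align 1] → 8
@8: e [1B, align 1] → 9
@9: m16 [2B, align 1] → 11
@11: m17 [1B, align 1] → 12
@12: f [2B, align 1] → 14
@14: m1 [8B, align 1] → 22
@22: m10 [2B, align 1] → 24
@24: m2 [2B, align 1] → 26
size 26, align 1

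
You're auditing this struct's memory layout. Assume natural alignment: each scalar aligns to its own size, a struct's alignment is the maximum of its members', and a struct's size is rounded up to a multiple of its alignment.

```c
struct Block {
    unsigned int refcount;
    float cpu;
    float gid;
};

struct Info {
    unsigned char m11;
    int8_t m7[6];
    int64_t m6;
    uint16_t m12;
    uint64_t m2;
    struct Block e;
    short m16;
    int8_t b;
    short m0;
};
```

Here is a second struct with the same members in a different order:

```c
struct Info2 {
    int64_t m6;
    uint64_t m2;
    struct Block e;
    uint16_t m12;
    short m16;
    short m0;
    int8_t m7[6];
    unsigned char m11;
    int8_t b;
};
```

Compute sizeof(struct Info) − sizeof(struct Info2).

Block: refcount at 0 (size 4, align 4) → ends 4; cpu at 4 (size 4, align 4) → ends 8; gid at 8 (size 4, align 4) → ends 12; total 12 bytes, alignment 4
m11 at 0 (size 1, align 1) → ends 1
m7 at 1 (size 6, align 1) → ends 7
pad 1 to align 8 for m6
m6 at 8 (size 8, align 8) → ends 16
m12 at 16 (size 2, align 2) → ends 18
pad 6 to align 8 for m2
m2 at 24 (size 8, align 8) → ends 32
e at 32 (size 12, align 4) → ends 44
m16 at 44 (size 2, align 2) → ends 46
b at 46 (size 1, align 1) → ends 47
pad 1 to align 2 for m0
m0 at 48 (size 2, align 2) → ends 50
tail pad 6 to reach multiple of 8
total 56 bytes, alignment 8
— Info2 —
m6 at 0 (size 8, align 8) → ends 8
m2 at 8 (size 8, align 8) → ends 16
e at 16 (size 12, align 4) → ends 28
m12 at 28 (size 2, align 2) → ends 30
m16 at 30 (size 2, align 2) → ends 32
m0 at 32 (size 2, align 2) → ends 34
m7 at 34 (size 6, align 1) → ends 40
m11 at 40 (size 1, align 1) → ends 41
b at 41 (size 1, align 1) → ends 42
tail pad 6 to reach multiple of 8
total 48 bytes, alignment 8
56 − 48 = 8

8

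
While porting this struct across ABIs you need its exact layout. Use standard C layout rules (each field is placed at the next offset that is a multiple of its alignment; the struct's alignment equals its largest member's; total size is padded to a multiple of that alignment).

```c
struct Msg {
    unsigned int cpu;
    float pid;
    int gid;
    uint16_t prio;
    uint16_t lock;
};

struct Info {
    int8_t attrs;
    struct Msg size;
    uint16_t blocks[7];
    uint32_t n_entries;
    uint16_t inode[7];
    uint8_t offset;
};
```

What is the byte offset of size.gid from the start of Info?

Msg: 0..4  cpu  (4B, 4-aligned); 4..8  pid  (4B, 4-aligned); 8..12  gid  (4B, 4-aligned); 12..14  prio  (2B, 2-aligned); 14..16  lock  (2B, 2-aligned); sizeof = 16, alignof = 4
0..1  attrs  (1B, 1-aligned)
1..4  -- padding (3B)
4..20  size  (16B, 4-aligned)
within Msg: gid at 8
4 + 8 = 12

12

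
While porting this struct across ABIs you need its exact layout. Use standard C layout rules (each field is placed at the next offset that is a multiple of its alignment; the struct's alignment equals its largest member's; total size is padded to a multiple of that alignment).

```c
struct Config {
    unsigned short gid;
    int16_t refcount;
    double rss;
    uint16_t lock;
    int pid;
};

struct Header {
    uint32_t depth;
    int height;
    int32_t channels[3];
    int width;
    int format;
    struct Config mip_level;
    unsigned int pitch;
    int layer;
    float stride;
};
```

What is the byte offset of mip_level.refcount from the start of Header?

Config: @0: gid [2B, align 2] → 2; @2: refcount [2B, align 2] → 4; +4 pad (align 8); @8: rss [8B, align 8] → 16; @16: lock [2B, align 2] → 18; +2 pad (align 4); @20: pid [4B, align 4] → 24; size 24, align 8
@0: depth [4B, align 4] → 4
@4: height [4B, align 4] → 8
@8: channels [12B, align 4] → 20
@20: width [4B, align 4] → 24
@24: format [4B, align 4] → 28
+4 pad (align 8)
@32: mip_level [24B, align 8] → 56
within Config: refcount at 2
32 + 2 = 34

34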